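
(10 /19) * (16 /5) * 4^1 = 128 /19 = 6.74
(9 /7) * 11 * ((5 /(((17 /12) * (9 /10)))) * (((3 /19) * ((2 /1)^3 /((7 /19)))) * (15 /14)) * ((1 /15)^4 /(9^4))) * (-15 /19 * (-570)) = 0.00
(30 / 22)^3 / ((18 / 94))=17625 / 1331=13.24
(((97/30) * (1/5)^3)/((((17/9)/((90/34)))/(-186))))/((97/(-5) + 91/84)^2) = -35073648/1745272445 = -0.02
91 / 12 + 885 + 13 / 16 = 42883 / 48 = 893.40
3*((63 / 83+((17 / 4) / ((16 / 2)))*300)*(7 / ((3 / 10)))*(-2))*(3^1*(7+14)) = -234455445 / 166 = -1412382.20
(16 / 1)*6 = 96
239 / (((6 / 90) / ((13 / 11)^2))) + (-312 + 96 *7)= 649425 / 121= 5367.15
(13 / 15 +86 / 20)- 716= -4265 / 6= -710.83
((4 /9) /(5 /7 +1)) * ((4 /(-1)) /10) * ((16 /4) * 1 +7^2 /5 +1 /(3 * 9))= -26152 /18225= -1.43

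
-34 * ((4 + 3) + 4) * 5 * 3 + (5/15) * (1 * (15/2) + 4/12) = -100933/18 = -5607.39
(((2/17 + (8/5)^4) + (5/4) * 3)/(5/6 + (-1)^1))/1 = -1328709/21250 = -62.53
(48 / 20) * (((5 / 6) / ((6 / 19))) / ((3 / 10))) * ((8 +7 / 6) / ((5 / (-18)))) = -2090 / 3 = -696.67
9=9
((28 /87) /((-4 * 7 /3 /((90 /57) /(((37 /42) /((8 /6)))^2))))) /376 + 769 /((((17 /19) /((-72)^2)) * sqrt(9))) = 895110360089424 /602700881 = 1485165.18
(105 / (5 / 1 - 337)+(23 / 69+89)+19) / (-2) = -107585 / 1992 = -54.01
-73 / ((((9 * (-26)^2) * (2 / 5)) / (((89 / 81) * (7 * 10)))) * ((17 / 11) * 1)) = -12506725 / 8377668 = -1.49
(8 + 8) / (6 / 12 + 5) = 2.91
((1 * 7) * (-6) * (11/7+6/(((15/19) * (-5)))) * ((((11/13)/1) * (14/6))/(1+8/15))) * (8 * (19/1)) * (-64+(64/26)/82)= 21549217536/796835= 27043.51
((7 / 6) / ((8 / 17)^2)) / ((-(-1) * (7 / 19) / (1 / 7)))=5491 / 2688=2.04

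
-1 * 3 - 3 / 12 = -13 / 4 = -3.25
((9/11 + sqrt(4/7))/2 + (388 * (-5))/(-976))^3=876257125 * sqrt(7)/352988944 + 286081015729/19335149504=21.36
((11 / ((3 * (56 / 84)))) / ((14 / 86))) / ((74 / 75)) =35475 / 1036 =34.24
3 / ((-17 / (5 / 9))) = -5 / 51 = -0.10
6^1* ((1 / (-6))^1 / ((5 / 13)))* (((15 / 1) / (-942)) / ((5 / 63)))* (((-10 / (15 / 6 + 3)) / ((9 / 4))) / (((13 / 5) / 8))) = -2240 / 1727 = -1.30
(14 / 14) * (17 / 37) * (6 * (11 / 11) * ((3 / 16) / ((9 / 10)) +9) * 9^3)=2738853 / 148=18505.76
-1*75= -75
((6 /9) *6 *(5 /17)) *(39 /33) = 1.39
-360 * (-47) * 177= 2994840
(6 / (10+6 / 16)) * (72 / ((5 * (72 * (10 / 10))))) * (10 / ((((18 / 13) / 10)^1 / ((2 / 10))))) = 416 / 249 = 1.67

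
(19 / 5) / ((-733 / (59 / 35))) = -1121 / 128275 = -0.01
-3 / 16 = -0.19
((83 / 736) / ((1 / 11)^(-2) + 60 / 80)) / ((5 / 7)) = 581 / 448040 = 0.00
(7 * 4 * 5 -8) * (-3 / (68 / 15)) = -1485 / 17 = -87.35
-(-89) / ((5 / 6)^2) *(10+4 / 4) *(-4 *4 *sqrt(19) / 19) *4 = -2255616 *sqrt(19) / 475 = -20698.95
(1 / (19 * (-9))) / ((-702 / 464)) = 0.00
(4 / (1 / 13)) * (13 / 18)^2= 2197 / 81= 27.12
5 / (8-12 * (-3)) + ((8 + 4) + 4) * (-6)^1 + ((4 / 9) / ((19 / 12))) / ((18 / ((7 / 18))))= -19477891 / 203148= -95.88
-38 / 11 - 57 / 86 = -3895 / 946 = -4.12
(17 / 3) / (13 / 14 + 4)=238 / 207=1.15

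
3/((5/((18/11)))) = 54/55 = 0.98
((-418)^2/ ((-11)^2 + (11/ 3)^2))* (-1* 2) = -12996/ 5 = -2599.20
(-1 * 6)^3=-216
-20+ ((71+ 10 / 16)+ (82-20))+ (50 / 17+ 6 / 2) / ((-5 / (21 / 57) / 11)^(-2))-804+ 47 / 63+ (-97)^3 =-6628294651435 / 7257096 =-913353.59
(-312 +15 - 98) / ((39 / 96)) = -12640 / 13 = -972.31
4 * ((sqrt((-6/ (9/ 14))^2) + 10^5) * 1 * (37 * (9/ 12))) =11101036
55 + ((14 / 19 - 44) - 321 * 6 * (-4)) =146599 / 19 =7715.74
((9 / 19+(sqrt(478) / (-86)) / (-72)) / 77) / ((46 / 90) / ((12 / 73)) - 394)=-4860 / 308811503 - 15 *sqrt(478) / 2795556764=-0.00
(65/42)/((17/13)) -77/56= -547/2856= -0.19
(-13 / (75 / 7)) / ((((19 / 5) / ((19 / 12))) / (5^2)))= -455 / 36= -12.64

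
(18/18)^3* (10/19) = 10/19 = 0.53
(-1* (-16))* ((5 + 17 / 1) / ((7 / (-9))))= -3168 / 7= -452.57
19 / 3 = 6.33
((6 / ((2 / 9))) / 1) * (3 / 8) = 81 / 8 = 10.12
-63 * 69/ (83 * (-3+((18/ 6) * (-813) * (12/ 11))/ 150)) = 398475/ 157783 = 2.53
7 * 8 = 56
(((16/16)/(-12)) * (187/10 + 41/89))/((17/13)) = -221689/181560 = -1.22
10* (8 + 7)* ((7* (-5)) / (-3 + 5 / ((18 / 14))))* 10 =-118125 / 2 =-59062.50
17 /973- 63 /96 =-19889 /31136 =-0.64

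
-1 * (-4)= 4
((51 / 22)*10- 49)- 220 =-2704 / 11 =-245.82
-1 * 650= -650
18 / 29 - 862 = -24980 / 29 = -861.38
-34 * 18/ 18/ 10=-17/ 5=-3.40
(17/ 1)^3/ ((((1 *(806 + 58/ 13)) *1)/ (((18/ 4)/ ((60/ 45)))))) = 574821/ 28096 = 20.46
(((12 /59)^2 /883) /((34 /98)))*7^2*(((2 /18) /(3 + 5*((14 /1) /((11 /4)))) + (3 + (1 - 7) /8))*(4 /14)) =0.00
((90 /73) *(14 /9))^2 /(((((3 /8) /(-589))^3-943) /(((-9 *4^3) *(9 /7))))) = 1518584173992345600 /525742708650559499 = 2.89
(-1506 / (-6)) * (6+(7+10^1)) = 5773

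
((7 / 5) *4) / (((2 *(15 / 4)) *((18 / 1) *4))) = 0.01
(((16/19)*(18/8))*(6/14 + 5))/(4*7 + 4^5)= 18/1841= 0.01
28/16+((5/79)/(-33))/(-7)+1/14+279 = 20498861/72996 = 280.82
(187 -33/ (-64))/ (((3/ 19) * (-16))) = -228019/ 3072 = -74.22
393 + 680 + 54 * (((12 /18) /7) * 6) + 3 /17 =1104.03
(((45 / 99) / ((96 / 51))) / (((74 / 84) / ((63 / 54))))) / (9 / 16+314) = 595 / 585266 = 0.00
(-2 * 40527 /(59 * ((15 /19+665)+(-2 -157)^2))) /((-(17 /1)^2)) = 1540026 /8405955439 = 0.00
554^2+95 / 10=613851 / 2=306925.50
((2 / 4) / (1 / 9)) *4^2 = 72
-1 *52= -52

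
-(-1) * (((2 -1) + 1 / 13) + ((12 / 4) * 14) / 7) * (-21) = -1932 / 13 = -148.62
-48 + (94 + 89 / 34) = 1653 / 34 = 48.62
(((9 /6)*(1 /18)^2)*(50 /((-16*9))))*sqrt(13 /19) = -25*sqrt(247) /295488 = -0.00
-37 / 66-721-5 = -726.56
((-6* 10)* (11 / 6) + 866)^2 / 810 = 3528 / 5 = 705.60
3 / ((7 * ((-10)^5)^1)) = -3 / 700000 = -0.00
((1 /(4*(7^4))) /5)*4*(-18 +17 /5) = -0.00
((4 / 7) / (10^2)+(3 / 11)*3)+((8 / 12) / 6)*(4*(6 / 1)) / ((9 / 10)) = 196822 / 51975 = 3.79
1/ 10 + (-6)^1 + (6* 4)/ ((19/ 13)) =1999/ 190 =10.52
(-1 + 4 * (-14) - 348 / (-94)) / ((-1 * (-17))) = -2505 / 799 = -3.14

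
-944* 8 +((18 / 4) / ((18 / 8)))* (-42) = -7636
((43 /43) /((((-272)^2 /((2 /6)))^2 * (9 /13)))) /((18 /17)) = 13 /469444460544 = 0.00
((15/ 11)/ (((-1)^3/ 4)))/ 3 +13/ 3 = 83/ 33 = 2.52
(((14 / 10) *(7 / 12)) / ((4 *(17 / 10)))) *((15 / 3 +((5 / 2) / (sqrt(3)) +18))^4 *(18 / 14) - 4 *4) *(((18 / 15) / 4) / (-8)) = -16984527 / 10240 - 1026053 *sqrt(3) / 4352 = -2067.00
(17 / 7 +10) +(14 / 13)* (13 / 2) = 136 / 7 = 19.43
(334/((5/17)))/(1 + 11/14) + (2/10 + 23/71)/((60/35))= 11293289/17750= 636.24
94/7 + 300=2194/7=313.43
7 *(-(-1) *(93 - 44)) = 343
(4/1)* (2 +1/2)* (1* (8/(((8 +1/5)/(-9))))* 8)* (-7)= 201600/41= 4917.07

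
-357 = -357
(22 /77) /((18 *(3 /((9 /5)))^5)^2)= 0.00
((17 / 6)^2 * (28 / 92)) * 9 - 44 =-2025 / 92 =-22.01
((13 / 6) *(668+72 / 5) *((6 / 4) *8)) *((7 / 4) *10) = 310492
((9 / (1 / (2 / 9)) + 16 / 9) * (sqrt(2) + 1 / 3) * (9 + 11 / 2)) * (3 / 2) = 493 / 18 + 493 * sqrt(2) / 6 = 143.59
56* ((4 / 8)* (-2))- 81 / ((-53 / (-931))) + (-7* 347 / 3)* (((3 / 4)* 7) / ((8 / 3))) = -5211605 / 1696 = -3072.88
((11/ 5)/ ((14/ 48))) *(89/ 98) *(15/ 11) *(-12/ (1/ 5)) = -192240/ 343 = -560.47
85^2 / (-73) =-7225 / 73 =-98.97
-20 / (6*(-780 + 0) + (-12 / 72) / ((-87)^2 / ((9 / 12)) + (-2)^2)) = 1211520 / 283495681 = 0.00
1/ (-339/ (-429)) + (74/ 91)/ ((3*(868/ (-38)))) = 8392024/ 6694233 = 1.25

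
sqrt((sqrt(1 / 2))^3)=2^(1 / 4) / 2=0.59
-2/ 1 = -2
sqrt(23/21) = sqrt(483)/21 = 1.05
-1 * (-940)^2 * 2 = -1767200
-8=-8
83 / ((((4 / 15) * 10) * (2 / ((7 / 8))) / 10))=8715 / 64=136.17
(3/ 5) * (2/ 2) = 3/ 5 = 0.60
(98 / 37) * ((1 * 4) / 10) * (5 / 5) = 196 / 185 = 1.06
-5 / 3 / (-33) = 5 / 99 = 0.05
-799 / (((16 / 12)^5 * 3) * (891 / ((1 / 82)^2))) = -799 / 75739136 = -0.00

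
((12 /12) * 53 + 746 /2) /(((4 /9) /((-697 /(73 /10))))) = -6680745 /73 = -91517.05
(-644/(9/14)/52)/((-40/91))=7889/180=43.83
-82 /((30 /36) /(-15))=1476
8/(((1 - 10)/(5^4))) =-5000/9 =-555.56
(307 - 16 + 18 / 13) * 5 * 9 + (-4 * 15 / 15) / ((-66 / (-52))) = 5643133 / 429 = 13154.16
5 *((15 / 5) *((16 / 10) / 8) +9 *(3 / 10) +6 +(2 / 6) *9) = 61.50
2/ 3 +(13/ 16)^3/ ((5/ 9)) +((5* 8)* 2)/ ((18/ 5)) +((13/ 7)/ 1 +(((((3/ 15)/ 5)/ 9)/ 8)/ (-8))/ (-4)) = 18430023/ 716800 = 25.71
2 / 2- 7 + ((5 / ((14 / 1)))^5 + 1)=-2685995 / 537824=-4.99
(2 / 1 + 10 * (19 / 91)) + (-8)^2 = 6196 / 91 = 68.09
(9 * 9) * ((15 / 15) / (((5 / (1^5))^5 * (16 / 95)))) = 1539 / 10000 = 0.15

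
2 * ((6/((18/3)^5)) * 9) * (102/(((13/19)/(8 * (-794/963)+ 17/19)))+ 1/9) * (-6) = 10638943/150228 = 70.82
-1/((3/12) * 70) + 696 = 24358/35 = 695.94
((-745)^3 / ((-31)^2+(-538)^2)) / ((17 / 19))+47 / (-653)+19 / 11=-11274733979295 / 7092328991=-1589.71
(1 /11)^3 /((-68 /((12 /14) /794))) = -3 /251521732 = -0.00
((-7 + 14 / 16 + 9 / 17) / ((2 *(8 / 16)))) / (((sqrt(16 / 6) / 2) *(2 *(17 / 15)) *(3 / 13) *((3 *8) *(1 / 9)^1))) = -148395 *sqrt(6) / 73984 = -4.91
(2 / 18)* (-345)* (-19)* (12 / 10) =874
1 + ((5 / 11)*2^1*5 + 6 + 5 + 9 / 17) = 3193 / 187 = 17.07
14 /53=0.26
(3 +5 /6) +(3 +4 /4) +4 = 11.83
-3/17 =-0.18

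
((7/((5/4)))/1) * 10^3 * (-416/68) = -582400/17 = -34258.82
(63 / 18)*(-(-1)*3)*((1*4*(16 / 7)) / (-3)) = -32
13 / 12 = 1.08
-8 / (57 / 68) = -544 / 57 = -9.54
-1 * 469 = -469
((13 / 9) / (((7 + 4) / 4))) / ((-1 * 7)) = -52 / 693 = -0.08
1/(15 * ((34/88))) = 44/255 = 0.17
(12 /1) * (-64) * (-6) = 4608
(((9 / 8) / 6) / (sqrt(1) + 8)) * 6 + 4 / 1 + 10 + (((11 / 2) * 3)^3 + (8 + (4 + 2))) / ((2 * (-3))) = -35371 / 48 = -736.90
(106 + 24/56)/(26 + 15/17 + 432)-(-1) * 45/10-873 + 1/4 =-189599451/218428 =-868.02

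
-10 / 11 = -0.91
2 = 2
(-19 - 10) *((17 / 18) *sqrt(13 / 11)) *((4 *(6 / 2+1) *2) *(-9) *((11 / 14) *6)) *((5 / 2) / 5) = 11832 *sqrt(143) / 7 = 20212.88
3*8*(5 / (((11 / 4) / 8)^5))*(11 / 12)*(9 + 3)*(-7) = -28185722880 / 14641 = -1925122.80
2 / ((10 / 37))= 37 / 5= 7.40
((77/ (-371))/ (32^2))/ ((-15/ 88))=121/ 101760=0.00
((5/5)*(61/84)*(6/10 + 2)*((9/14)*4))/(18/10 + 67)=2379/33712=0.07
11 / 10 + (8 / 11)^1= 201 / 110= 1.83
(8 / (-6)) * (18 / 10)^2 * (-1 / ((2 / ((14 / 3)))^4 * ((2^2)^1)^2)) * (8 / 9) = 4802 / 675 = 7.11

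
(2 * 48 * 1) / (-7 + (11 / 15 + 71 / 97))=-139680 / 8053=-17.35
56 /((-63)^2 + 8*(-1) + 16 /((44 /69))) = 616 /43847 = 0.01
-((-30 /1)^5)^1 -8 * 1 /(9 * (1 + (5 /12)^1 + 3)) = 24299999.80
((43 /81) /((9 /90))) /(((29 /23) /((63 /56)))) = 4945 /1044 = 4.74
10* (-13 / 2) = -65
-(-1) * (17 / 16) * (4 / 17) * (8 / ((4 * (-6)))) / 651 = -1 / 7812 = -0.00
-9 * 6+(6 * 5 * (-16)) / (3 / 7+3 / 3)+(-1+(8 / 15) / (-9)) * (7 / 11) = -52741 / 135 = -390.67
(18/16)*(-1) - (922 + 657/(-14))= -49067/56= -876.20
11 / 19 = 0.58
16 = 16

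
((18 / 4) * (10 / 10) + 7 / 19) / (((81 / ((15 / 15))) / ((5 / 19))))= 925 / 58482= 0.02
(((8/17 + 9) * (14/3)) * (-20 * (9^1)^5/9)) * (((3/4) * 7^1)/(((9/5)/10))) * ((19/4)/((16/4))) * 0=0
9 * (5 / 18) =5 / 2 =2.50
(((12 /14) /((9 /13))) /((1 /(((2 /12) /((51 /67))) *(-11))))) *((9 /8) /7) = -9581 /19992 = -0.48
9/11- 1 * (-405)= 4464/11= 405.82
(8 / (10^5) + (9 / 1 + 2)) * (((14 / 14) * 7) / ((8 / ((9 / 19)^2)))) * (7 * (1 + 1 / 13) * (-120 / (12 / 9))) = -2644747119 / 1805000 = -1465.23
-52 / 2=-26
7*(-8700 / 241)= -60900 / 241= -252.70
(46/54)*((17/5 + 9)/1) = 1426/135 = 10.56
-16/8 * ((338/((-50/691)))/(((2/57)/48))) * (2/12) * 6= 319507344/25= 12780293.76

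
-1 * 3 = -3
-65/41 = -1.59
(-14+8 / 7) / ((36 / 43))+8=-103 / 14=-7.36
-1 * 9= -9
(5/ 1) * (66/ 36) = 55/ 6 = 9.17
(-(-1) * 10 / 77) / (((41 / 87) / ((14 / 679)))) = 1740 / 306229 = 0.01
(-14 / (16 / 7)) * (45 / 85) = -441 / 136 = -3.24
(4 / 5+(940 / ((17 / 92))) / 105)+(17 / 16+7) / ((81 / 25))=13298377 / 257040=51.74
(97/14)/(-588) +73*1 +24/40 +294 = 15129931/41160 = 367.59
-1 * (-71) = 71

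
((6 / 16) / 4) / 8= 3 / 256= 0.01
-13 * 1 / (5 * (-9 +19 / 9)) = 117 / 310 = 0.38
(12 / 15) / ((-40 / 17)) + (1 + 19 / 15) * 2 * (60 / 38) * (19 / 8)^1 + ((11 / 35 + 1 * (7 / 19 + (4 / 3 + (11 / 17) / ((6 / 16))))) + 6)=2984693 / 113050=26.40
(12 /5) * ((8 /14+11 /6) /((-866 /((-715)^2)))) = -10326745 /3031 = -3407.04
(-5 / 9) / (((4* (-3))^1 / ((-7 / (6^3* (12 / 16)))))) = -0.00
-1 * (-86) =86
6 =6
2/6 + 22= 67/3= 22.33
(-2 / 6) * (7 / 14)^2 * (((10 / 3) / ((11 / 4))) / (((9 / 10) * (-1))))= 100 / 891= 0.11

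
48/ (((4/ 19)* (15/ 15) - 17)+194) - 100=-335788/ 3367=-99.73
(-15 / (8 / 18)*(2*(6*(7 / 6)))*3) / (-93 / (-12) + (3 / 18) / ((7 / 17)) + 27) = -119070 / 2953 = -40.32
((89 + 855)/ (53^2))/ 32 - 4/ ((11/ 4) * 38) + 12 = 14057331/ 1174162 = 11.97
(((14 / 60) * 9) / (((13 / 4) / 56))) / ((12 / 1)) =196 / 65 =3.02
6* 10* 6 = 360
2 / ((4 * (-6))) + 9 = 107 / 12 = 8.92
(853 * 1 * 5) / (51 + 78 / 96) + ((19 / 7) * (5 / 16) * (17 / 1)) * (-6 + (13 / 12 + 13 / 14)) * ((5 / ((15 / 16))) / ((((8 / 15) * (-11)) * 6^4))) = 4578432234385 / 55592925696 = 82.36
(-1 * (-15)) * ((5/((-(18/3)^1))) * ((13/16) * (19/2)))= -6175/64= -96.48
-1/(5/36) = -36/5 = -7.20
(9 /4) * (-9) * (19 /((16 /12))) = -4617 /16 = -288.56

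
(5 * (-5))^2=625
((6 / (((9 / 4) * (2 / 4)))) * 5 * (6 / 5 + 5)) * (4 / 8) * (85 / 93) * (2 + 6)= 5440 / 9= 604.44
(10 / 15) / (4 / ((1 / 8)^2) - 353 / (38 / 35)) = -76 / 7881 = -0.01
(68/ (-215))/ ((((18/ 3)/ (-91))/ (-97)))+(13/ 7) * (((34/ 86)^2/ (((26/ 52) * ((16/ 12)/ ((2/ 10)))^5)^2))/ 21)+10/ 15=-107766206463926050969/ 231938560000000000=-464.63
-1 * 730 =-730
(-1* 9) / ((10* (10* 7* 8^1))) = -9 / 5600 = -0.00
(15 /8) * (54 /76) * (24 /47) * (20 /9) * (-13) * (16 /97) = -3.24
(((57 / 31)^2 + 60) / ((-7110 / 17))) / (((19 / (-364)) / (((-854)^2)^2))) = 422945993634321248 / 273885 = 1544246649631.49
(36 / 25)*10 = 72 / 5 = 14.40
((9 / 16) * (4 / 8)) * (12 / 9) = 3 / 8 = 0.38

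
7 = 7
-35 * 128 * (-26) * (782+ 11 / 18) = 820426880 / 9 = 91158542.22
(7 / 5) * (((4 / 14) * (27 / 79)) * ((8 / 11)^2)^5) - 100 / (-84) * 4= 1025745894967916 / 215150937065295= 4.77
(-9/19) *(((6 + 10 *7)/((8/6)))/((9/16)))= -48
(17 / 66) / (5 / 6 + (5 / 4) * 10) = 17 / 880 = 0.02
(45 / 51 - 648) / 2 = -11001 / 34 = -323.56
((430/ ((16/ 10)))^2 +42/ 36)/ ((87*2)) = 3466931/ 8352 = 415.10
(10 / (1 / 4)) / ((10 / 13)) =52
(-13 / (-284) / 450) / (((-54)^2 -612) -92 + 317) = 13 / 323206200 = 0.00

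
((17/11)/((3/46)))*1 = 782/33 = 23.70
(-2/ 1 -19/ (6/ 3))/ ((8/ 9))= -207/ 16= -12.94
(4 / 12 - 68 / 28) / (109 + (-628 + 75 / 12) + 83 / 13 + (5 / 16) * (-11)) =9152 / 2226819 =0.00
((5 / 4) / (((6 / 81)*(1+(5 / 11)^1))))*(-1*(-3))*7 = 31185 / 128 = 243.63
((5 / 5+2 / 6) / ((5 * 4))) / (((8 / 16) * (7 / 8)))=16 / 105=0.15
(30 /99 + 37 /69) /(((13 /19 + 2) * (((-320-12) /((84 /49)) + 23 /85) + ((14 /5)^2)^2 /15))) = -37821875 /22898595852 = -0.00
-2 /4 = -1 /2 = -0.50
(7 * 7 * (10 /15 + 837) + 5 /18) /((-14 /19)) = -14037713 /252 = -55705.21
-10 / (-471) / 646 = 5 / 152133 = 0.00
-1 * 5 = -5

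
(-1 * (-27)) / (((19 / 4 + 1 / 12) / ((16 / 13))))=2592 / 377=6.88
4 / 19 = 0.21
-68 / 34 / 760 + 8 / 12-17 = -18623 / 1140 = -16.34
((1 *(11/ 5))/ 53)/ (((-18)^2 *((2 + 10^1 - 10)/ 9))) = 11/ 19080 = 0.00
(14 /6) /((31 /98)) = 7.38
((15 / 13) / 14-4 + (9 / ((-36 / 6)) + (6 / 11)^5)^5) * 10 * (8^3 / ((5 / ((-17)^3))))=514149754675358045628898528689426784 / 9859582408483418705806552841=52147214.09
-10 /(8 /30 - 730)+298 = 1631029 /5473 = 298.01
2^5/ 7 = 32/ 7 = 4.57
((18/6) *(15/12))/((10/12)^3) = 162/25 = 6.48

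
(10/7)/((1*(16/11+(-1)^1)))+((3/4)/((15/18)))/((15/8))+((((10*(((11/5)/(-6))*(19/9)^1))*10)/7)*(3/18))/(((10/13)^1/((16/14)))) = 87778/99225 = 0.88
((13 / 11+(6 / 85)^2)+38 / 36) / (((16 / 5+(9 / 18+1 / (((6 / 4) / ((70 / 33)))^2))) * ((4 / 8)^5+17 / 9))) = 91460879136 / 446398447145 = 0.20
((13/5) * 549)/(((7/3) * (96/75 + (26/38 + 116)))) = 2034045/392231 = 5.19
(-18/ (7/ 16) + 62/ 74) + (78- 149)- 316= -110672/ 259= -427.31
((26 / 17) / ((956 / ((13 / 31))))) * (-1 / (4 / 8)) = -169 / 125953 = -0.00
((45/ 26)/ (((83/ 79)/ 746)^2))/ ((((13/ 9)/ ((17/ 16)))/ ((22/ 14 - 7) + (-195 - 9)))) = -4382074587476745/ 32598748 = -134424628.44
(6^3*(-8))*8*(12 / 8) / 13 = -20736 / 13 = -1595.08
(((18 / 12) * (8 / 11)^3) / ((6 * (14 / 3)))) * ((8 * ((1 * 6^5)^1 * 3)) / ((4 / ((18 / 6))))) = 26873856 / 9317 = 2884.39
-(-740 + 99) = 641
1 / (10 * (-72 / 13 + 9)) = 13 / 450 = 0.03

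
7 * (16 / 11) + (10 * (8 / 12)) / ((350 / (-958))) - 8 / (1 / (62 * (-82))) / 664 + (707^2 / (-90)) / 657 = 3380980621 / 75579966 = 44.73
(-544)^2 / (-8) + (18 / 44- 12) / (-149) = -121259521 / 3278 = -36991.92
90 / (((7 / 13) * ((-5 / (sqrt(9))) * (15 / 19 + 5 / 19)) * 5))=-6669 / 350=-19.05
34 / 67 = 0.51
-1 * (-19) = 19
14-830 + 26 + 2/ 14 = -789.86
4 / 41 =0.10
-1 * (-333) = 333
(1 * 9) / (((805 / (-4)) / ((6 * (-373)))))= 80568 / 805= 100.08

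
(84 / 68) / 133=3 / 323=0.01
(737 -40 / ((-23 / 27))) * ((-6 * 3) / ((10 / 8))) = -1298232 / 115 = -11288.97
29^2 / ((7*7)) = 841 / 49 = 17.16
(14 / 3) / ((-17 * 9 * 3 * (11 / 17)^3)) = -4046 / 107811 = -0.04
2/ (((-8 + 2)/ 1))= -1/ 3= -0.33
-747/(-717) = 249/239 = 1.04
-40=-40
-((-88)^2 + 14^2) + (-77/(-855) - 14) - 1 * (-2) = -6798883/855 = -7951.91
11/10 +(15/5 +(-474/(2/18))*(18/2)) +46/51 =-19578389/510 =-38389.00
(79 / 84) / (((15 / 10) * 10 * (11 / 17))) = 1343 / 13860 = 0.10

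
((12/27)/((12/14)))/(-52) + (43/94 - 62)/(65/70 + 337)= -0.19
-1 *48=-48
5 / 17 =0.29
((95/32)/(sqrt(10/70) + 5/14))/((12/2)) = -3325/288 + 665*sqrt(7)/144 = 0.67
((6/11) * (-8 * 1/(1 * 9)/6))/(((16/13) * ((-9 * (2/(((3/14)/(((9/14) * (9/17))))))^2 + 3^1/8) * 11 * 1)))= 15028/227693565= 0.00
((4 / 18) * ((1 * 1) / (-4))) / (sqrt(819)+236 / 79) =9322 / 45501147 - 6241 * sqrt(91) / 30334098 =-0.00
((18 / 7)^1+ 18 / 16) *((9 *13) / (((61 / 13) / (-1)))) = -314847 / 3416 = -92.17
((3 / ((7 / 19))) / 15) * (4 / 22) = 38 / 385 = 0.10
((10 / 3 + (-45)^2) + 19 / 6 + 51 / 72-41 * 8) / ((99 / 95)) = 3885595 / 2376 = 1635.35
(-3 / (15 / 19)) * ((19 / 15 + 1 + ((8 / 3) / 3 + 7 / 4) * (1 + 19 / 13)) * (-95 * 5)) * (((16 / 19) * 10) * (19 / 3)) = 296077760 / 351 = 843526.38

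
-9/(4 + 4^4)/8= -9/2080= -0.00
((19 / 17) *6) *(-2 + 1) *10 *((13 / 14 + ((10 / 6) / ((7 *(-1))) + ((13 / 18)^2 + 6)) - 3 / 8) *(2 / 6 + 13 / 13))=-5892470 / 9639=-611.32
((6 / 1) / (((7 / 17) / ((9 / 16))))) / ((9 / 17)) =867 / 56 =15.48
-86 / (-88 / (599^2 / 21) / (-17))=-262283531 / 924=-283856.64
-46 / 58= -23 / 29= -0.79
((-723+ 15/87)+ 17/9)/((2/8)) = -752660/261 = -2883.75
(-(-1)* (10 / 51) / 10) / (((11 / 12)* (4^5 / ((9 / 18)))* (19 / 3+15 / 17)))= 3 / 2072576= 0.00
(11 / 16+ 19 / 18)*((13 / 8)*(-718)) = -1171417 / 576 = -2033.71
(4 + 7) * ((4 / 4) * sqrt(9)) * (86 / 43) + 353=419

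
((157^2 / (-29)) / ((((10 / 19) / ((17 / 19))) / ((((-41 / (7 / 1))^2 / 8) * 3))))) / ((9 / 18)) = -2113183419 / 56840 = -37177.75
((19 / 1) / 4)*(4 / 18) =19 / 18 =1.06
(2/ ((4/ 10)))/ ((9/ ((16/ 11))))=0.81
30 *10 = 300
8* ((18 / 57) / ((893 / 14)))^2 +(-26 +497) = 135591107367 / 287879089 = 471.00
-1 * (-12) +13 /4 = 61 /4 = 15.25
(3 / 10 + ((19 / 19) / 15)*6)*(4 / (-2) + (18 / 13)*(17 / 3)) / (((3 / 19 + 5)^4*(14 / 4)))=2476099 / 1498848260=0.00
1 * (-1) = -1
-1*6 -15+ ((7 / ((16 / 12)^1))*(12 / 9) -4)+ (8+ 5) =-5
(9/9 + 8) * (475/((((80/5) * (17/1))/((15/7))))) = 64125/1904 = 33.68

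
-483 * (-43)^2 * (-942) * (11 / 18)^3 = 62207177263 / 324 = 191997460.69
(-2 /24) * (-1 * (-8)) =-2 /3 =-0.67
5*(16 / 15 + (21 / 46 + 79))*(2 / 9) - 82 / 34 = 919076 / 10557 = 87.06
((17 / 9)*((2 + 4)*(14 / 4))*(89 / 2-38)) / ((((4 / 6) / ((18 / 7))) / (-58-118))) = -175032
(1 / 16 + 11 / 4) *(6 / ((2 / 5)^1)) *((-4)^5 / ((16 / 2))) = -5400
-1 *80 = -80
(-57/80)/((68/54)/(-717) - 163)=1103463/252444080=0.00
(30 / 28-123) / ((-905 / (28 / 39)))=1138 / 11765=0.10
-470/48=-235/24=-9.79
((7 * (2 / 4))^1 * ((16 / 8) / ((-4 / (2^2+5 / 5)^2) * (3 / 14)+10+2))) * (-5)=-6125 / 2094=-2.93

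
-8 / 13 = -0.62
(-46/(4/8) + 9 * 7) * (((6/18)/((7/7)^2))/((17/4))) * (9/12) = -1.71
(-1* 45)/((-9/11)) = 55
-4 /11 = -0.36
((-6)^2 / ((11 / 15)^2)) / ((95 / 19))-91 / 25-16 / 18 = 241201 / 27225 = 8.86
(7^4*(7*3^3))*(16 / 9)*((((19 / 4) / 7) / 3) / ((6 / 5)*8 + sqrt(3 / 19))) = 39623360 / 2081 - 651700*sqrt(57) / 6243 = 18252.42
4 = 4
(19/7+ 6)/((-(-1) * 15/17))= 1037/105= 9.88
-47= -47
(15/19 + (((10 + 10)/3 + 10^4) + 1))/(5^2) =570482/1425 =400.34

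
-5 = -5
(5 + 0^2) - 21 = -16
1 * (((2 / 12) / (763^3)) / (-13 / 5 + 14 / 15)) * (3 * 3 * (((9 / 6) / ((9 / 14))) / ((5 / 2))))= -3 / 1586410525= -0.00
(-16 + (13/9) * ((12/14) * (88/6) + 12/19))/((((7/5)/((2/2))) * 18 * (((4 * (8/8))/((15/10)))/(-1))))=-4595/100548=-0.05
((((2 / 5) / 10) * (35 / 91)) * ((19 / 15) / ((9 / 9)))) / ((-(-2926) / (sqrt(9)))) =1 / 50050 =0.00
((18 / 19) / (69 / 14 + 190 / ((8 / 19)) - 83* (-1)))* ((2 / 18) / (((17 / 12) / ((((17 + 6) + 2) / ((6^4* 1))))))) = 350 / 131660937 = 0.00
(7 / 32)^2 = 0.05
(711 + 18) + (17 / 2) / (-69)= 100585 / 138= 728.88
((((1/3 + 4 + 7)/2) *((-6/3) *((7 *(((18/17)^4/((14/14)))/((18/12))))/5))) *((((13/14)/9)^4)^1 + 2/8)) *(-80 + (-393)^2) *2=-15570374847112/15166431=-1026634.07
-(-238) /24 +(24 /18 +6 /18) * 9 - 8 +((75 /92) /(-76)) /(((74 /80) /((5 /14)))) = 5742631 /339549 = 16.91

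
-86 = -86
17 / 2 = 8.50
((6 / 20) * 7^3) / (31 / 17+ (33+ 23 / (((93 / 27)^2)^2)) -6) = 16155152853 / 4550906410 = 3.55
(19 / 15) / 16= 19 / 240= 0.08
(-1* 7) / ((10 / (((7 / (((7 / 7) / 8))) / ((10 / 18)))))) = -1764 / 25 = -70.56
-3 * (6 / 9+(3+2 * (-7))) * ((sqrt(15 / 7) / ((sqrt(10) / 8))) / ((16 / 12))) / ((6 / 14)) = 31 * sqrt(42) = 200.90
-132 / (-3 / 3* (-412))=-33 / 103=-0.32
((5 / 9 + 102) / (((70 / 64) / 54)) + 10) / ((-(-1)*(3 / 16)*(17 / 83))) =235807648 / 1785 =132105.12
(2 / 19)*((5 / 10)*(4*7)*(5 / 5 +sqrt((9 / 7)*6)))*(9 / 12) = 21 / 19 +9*sqrt(42) / 19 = 4.18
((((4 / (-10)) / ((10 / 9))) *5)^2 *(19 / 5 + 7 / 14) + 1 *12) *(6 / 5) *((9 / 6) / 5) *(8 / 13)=233388 / 40625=5.74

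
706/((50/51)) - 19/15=53914/75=718.85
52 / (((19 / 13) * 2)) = 338 / 19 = 17.79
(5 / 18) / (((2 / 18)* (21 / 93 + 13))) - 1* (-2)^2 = -625 / 164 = -3.81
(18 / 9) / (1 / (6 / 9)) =4 / 3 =1.33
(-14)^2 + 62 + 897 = 1155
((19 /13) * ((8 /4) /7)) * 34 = 1292 /91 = 14.20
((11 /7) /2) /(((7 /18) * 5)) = 99 /245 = 0.40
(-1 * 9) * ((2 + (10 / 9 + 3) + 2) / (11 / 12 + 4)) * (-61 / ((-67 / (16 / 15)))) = -284992 / 19765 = -14.42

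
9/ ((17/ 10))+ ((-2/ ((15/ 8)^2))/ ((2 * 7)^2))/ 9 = 8929706/ 1686825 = 5.29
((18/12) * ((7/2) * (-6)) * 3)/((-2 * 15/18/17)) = 9639/10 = 963.90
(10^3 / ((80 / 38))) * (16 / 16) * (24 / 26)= 5700 / 13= 438.46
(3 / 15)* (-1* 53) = -53 / 5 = -10.60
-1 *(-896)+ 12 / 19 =17036 / 19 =896.63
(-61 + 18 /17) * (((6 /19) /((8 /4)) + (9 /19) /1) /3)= -4076 /323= -12.62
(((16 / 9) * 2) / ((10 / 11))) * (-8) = -1408 / 45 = -31.29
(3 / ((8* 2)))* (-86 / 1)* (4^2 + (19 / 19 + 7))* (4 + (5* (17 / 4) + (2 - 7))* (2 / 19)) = -83979 / 38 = -2209.97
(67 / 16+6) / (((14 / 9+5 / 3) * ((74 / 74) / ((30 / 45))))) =489 / 232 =2.11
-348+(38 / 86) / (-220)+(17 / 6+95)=-7099787 / 28380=-250.17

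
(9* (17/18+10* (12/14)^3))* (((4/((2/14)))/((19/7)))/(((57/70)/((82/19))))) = 73326040/20577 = 3563.50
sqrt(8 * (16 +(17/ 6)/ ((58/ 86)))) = 2 * sqrt(305805)/ 87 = 12.71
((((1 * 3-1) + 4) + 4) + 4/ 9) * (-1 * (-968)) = 90992/ 9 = 10110.22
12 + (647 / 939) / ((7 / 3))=12.30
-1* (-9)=9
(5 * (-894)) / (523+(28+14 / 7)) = -4470 / 553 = -8.08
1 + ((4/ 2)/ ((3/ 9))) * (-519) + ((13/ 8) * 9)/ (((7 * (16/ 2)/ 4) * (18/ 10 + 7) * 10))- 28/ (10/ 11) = -154925879/ 49280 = -3143.79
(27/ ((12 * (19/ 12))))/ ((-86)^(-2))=199692/ 19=10510.11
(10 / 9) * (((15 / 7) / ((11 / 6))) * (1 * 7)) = 9.09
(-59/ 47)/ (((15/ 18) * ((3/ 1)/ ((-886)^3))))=82069761808/ 235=349233028.97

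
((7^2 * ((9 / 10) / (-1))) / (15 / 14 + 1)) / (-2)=3087 / 290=10.64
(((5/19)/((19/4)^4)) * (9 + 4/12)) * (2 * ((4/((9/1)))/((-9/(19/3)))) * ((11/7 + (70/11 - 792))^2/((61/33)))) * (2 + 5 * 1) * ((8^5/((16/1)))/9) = -305756299927224320/191243070117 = -1598783.68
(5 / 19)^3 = 0.02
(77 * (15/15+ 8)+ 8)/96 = 701/96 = 7.30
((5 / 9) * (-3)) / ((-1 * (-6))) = -0.28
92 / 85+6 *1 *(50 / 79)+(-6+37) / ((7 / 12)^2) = 95.98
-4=-4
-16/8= -2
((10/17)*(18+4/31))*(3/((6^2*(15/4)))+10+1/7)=3599048/33201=108.40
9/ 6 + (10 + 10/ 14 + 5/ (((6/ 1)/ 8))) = 793/ 42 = 18.88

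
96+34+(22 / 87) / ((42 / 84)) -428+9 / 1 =-25099 / 87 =-288.49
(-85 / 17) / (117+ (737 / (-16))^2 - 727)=-1280 / 387009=-0.00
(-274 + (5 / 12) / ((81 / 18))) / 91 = -2113 / 702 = -3.01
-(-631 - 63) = 694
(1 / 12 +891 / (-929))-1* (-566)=6300005 / 11148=565.12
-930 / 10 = -93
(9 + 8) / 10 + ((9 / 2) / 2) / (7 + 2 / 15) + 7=19293 / 2140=9.02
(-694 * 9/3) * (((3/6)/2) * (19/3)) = -6593/2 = -3296.50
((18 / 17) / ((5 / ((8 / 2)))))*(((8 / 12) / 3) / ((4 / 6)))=24 / 85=0.28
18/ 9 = 2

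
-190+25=-165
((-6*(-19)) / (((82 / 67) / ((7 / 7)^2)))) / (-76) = -1.23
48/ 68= 12/ 17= 0.71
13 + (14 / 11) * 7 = 241 / 11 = 21.91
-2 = -2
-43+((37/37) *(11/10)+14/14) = -409/10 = -40.90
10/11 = 0.91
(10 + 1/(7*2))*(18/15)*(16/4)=1692/35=48.34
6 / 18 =1 / 3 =0.33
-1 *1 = -1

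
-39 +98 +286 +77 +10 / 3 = 1276 / 3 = 425.33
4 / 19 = 0.21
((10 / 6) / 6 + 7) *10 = 655 / 9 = 72.78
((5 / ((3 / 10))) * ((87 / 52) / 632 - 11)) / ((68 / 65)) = -45177125 / 257856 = -175.20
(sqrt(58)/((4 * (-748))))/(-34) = sqrt(58)/101728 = 0.00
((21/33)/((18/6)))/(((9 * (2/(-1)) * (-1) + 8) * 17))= 7/14586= 0.00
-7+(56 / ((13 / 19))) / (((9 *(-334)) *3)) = -410851 / 58617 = -7.01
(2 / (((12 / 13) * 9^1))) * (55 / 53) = 715 / 2862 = 0.25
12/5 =2.40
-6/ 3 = -2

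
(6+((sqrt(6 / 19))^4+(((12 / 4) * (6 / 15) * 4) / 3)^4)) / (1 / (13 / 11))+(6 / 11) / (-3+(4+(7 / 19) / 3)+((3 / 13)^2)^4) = 2000549049888250888 / 129571595887806875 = 15.44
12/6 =2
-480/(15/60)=-1920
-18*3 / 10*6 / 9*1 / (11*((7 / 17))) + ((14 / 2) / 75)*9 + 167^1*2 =643037 / 1925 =334.05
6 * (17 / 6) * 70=1190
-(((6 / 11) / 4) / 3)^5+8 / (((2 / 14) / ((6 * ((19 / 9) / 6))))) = 5483464439 / 46382688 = 118.22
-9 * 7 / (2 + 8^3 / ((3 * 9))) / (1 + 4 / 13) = -22113 / 9622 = -2.30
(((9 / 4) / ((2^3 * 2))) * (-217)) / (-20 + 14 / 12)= 5859 / 3616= 1.62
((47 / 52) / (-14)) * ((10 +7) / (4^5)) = -799 / 745472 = -0.00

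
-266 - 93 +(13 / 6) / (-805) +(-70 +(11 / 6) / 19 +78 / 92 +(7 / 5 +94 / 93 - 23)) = -425448053 / 948290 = -448.65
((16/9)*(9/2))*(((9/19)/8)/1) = 9/19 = 0.47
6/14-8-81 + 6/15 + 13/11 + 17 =-26946/385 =-69.99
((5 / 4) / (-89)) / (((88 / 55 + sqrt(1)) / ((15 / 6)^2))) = -625 / 18512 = -0.03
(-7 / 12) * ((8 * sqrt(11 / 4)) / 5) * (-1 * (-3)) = -7 * sqrt(11) / 5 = -4.64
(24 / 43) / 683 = 24 / 29369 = 0.00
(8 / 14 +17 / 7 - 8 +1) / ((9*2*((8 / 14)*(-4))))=7 / 72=0.10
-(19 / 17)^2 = -361 / 289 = -1.25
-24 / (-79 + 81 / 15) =15 / 46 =0.33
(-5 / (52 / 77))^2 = 148225 / 2704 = 54.82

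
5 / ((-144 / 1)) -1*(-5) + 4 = 1291 / 144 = 8.97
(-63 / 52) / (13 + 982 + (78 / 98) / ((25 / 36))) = -77175 / 63454508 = -0.00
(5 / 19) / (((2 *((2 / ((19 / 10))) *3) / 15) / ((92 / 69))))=5 / 6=0.83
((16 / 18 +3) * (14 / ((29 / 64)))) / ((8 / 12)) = 15680 / 87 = 180.23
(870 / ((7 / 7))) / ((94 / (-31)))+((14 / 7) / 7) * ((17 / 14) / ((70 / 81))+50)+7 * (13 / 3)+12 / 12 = -116503753 / 483630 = -240.89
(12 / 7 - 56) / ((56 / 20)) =-950 / 49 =-19.39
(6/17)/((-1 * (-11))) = 0.03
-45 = -45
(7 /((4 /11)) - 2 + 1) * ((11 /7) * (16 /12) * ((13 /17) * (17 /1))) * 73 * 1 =36287.95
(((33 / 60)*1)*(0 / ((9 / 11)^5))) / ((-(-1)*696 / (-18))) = 0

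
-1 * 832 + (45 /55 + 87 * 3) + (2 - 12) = -6382 /11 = -580.18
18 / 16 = 9 / 8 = 1.12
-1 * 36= -36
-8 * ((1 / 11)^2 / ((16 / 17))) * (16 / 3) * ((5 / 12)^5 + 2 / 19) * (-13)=0.57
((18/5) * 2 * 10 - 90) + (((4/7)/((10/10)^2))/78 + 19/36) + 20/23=-1250425/75348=-16.60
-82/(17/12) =-984/17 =-57.88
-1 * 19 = -19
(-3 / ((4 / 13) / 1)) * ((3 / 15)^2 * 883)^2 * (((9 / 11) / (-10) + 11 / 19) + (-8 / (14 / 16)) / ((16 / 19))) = 4608829783857 / 36575000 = 126010.38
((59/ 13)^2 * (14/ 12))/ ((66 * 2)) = 24367/ 133848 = 0.18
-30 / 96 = -5 / 16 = -0.31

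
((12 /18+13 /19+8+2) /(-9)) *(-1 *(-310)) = -200570 /513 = -390.97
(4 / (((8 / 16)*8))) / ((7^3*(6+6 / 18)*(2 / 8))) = 12 / 6517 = 0.00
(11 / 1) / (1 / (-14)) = -154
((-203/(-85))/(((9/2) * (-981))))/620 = -203/232644150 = -0.00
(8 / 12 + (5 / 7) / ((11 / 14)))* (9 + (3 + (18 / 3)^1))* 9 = 2808 / 11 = 255.27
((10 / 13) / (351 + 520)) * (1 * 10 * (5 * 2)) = 1000 / 11323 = 0.09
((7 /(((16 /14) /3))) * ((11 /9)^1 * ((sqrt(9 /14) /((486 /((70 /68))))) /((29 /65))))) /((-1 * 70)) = -0.00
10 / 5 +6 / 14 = 17 / 7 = 2.43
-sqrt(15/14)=-sqrt(210)/14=-1.04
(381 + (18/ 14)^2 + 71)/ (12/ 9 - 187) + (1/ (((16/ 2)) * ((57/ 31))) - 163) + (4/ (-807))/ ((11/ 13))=-6090421513859/ 36826554072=-165.38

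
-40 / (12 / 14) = -140 / 3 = -46.67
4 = 4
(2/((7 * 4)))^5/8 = 0.00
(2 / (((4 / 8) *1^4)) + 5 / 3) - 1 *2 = 11 / 3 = 3.67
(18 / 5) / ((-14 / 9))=-81 / 35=-2.31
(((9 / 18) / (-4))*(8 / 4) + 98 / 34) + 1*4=451 / 68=6.63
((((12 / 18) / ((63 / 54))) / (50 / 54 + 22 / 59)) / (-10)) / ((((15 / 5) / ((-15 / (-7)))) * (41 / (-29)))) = 92394 / 4156621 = 0.02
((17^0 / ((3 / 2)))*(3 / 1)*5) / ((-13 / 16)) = -12.31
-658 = -658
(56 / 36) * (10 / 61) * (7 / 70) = 14 / 549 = 0.03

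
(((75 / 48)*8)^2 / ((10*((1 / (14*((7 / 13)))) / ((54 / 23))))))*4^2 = 1323000 / 299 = 4424.75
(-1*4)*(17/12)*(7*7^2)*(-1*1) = 5831/3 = 1943.67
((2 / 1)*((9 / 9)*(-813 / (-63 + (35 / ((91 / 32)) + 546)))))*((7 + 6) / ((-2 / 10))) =1373970 / 6439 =213.38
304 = 304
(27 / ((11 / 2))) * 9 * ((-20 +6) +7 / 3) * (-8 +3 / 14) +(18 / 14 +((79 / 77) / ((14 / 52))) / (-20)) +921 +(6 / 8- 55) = 52617471 / 10780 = 4881.03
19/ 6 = 3.17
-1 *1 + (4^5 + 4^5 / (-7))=6137 / 7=876.71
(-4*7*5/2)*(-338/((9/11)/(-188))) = -48928880/9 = -5436542.22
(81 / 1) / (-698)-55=-38471 / 698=-55.12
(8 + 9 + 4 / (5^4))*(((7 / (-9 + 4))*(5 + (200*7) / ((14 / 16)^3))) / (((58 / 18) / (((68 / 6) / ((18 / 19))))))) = -23493161781 / 126875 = -185167.78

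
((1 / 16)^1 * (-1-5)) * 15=-5.62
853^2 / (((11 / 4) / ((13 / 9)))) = 37835668 / 99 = 382178.46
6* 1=6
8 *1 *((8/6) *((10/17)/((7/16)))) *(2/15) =2048/1071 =1.91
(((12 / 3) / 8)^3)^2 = 1 / 64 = 0.02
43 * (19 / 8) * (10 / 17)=4085 / 68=60.07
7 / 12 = 0.58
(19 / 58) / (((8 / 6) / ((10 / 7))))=0.35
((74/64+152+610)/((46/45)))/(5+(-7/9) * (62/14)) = 9890505/20608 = 479.94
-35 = -35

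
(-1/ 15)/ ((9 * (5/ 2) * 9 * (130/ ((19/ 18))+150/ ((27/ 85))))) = -19/ 34360875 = -0.00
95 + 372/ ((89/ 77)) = 37099/ 89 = 416.84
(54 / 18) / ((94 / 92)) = 138 / 47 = 2.94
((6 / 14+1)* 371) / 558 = 0.95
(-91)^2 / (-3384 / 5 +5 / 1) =-41405 / 3359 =-12.33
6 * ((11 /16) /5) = 33 /40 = 0.82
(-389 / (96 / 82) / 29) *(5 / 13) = -4.41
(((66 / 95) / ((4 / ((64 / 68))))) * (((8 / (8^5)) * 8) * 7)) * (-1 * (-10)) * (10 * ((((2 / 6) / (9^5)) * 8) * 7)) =2695 / 38145654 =0.00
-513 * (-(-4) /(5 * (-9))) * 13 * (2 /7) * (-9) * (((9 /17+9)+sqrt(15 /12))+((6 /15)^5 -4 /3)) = -23259373488 /1859375 -26676 * sqrt(5) /35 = -14213.51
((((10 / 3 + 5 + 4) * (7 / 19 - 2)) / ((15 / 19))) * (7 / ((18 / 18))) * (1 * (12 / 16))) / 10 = -8029 / 600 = -13.38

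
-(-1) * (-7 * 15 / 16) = -105 / 16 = -6.56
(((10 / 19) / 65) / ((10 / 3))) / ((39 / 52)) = 4 / 1235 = 0.00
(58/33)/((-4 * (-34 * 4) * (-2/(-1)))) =29/17952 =0.00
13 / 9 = 1.44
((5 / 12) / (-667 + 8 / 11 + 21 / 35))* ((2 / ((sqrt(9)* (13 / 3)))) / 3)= -275 / 8567208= -0.00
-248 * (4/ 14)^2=-992/ 49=-20.24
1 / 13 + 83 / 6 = 1085 / 78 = 13.91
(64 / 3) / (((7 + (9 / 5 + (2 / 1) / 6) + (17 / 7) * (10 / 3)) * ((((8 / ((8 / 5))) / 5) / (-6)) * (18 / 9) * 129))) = -2240 / 77787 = -0.03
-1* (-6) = 6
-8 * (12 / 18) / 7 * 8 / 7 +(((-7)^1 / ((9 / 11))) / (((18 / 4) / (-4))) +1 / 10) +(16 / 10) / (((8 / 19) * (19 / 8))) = 334753 / 39690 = 8.43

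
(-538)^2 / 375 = 289444 / 375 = 771.85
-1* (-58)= 58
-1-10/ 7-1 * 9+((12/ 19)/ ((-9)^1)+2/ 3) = -4322/ 399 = -10.83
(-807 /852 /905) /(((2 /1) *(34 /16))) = -269 /1092335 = -0.00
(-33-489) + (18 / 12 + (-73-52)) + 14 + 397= -469 / 2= -234.50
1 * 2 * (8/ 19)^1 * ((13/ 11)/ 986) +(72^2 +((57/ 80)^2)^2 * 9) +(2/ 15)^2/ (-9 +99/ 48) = 21866424435819206467/ 4216175124480000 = 5186.32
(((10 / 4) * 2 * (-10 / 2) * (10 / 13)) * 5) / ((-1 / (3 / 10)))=28.85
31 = 31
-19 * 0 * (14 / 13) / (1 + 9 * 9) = 0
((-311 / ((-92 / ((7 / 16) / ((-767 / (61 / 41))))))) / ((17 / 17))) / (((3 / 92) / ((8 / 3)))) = -132797 / 566046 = -0.23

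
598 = 598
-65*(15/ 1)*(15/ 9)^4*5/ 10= -203125/ 54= -3761.57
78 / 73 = 1.07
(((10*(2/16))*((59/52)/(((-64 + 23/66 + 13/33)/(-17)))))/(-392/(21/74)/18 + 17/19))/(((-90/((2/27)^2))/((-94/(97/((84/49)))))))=-19704938/38715372279675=-0.00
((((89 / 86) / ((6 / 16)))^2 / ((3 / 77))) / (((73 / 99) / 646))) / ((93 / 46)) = 84705.14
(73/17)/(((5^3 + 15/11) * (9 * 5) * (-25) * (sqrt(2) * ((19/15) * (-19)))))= 803 * sqrt(2)/1279564500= 0.00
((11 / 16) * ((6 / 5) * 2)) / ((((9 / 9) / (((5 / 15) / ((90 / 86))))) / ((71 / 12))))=33583 / 10800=3.11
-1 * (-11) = 11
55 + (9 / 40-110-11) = -2631 / 40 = -65.78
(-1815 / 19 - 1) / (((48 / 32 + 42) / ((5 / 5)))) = -3668 / 1653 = -2.22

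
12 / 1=12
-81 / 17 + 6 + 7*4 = 497 / 17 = 29.24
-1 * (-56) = 56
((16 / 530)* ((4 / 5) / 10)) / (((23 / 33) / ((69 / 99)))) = 16 / 6625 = 0.00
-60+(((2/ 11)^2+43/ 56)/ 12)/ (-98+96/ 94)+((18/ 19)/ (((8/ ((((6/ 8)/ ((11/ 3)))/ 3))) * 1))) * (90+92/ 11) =-138973048149/ 2347260608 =-59.21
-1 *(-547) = 547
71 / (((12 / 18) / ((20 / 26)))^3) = 239625 / 2197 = 109.07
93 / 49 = 1.90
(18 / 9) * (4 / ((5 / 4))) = 32 / 5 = 6.40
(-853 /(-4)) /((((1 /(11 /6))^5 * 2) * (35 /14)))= 137376503 /155520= 883.34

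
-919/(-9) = 919/9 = 102.11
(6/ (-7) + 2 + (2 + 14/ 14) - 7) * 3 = -60/ 7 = -8.57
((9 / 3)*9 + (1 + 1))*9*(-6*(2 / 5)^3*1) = -12528 / 125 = -100.22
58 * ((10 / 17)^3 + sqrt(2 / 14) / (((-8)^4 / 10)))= 145 * sqrt(7) / 7168 + 58000 / 4913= 11.86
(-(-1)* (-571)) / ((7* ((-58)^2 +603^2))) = -571 / 2568811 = -0.00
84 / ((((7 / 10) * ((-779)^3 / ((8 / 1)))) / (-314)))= 301440 / 472729139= 0.00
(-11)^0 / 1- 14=-13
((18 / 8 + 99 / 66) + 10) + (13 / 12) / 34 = 5623 / 408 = 13.78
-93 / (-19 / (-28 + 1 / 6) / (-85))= 11580.13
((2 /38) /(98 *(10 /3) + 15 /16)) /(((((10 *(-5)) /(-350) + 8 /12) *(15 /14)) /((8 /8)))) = 4704 /25395875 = 0.00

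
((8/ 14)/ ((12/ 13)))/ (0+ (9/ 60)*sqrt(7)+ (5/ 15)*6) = 10400/ 32277 -260*sqrt(7)/ 10759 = 0.26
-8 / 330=-4 / 165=-0.02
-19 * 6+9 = -105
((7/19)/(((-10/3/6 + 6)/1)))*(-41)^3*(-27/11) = 16747803/1463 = 11447.58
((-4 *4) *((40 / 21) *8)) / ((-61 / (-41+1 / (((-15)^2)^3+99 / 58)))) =-138684980485120 / 846300783069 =-163.87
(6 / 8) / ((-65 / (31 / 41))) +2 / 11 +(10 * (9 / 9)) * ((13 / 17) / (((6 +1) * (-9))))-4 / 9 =-16440491 / 41861820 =-0.39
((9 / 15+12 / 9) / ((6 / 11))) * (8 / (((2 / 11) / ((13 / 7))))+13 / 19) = 1165307 / 3990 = 292.06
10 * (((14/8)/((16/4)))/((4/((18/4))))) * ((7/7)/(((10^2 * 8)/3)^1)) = 189/10240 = 0.02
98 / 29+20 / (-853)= 3.36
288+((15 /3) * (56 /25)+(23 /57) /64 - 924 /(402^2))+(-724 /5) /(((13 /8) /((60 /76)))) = 81199251397 /354810560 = 228.85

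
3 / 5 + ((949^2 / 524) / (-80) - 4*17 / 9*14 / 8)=-12867521 / 377280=-34.11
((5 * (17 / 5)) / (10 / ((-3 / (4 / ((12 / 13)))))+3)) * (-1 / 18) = 17 / 206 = 0.08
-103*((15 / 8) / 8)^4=-5214375 / 16777216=-0.31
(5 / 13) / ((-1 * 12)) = -5 / 156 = -0.03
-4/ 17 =-0.24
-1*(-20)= 20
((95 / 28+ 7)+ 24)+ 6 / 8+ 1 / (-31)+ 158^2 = 5424807 / 217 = 24999.11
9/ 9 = 1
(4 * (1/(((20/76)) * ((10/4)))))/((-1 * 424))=-19/1325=-0.01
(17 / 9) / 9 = 17 / 81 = 0.21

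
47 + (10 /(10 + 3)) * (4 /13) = 7983 /169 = 47.24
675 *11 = 7425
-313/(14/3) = -939/14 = -67.07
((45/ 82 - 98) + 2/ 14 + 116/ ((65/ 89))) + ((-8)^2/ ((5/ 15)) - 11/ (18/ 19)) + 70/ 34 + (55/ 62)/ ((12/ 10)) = 86608189951/ 353922660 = 244.71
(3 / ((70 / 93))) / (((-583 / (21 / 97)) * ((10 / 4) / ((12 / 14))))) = -5022 / 9896425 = -0.00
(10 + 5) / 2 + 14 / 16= 67 / 8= 8.38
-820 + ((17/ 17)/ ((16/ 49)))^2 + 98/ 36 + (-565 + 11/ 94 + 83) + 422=-93970361/ 108288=-867.78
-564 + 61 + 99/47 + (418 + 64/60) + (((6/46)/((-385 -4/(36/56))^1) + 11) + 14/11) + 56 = -8512575464/628023165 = -13.55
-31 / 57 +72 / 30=1.86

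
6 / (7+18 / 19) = 114 / 151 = 0.75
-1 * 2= -2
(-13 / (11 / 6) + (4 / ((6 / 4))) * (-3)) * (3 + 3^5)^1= -40836 / 11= -3712.36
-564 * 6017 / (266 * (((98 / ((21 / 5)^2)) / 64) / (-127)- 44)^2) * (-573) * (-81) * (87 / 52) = -2291503048676438294016 / 4478228571640369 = -511698.55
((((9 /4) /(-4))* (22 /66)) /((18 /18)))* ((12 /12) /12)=-1 /64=-0.02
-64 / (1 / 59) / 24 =-472 / 3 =-157.33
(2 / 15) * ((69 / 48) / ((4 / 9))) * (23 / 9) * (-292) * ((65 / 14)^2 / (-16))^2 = -137867517125 / 236027904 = -584.12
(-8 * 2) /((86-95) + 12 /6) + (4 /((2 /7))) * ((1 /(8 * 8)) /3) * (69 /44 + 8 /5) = 372073 /147840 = 2.52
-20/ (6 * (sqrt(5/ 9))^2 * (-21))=2/ 7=0.29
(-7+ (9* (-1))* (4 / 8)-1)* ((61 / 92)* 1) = -1525 / 184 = -8.29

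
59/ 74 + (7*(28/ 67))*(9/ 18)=11205/ 4958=2.26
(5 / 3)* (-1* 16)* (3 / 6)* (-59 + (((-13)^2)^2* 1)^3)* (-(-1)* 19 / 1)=-17706544693040720 / 3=-5902181564346906.67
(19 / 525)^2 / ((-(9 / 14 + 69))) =-722 / 38390625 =-0.00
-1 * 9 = -9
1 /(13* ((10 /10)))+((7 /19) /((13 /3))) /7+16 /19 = 230 /247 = 0.93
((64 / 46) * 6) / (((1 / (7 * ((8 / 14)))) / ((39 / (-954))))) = -1664 / 1219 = -1.37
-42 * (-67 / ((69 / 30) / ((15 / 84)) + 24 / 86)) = 213.84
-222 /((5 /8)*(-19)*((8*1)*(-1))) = -222 /95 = -2.34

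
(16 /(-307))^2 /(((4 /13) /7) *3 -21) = -23296 /178978851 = -0.00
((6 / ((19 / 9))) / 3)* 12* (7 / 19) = 1512 / 361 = 4.19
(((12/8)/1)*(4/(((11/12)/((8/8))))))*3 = 216/11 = 19.64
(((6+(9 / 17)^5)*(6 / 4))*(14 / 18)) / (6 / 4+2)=2859397 / 1419857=2.01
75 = 75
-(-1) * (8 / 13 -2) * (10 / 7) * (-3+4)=-180 / 91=-1.98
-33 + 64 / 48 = -95 / 3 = -31.67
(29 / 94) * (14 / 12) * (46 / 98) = 667 / 3948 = 0.17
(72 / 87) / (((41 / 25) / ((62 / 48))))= 775 / 1189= 0.65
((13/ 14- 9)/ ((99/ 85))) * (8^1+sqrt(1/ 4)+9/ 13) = -2295595/ 36036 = -63.70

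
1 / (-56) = -1 / 56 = -0.02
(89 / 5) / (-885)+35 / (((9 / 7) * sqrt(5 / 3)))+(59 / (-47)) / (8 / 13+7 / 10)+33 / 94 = -14779937 / 23709150+49 * sqrt(15) / 9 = 20.46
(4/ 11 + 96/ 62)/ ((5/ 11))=652/ 155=4.21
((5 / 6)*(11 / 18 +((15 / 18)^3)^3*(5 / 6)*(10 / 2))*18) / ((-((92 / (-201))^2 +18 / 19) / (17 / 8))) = -621879926635595 / 15909931892736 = -39.09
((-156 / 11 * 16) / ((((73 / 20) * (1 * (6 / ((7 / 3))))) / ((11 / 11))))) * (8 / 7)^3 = -4259840 / 118041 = -36.09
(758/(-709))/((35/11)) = -8338/24815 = -0.34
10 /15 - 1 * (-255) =767 /3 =255.67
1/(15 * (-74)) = -1/1110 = -0.00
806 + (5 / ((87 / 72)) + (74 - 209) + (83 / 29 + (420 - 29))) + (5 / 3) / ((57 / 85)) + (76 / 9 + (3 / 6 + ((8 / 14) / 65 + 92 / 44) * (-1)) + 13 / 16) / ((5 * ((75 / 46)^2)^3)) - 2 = 814602488752123077406 / 761619012451171875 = 1069.57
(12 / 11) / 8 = 0.14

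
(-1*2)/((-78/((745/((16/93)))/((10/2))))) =4619/208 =22.21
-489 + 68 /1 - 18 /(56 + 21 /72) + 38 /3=-1656271 /4053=-408.65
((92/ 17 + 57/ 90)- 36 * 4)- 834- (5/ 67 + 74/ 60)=-5542732/ 5695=-973.26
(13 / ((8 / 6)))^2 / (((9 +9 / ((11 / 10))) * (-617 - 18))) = -1859 / 213360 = -0.01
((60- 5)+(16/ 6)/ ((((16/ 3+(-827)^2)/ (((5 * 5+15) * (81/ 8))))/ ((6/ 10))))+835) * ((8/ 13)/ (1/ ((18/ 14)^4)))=95848683955632/ 64042927039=1496.63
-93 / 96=-31 / 32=-0.97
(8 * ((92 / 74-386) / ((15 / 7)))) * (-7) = 5580512 / 555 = 10054.98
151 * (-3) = -453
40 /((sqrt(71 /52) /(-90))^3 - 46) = -137493735275520000000 /158117795566847642089 + 215317440000 * sqrt(923) /158117795566847642089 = -0.87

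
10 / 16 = 5 / 8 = 0.62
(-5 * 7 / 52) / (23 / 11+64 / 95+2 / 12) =-109725 / 477854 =-0.23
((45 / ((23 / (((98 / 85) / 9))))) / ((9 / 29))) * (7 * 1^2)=19894 / 3519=5.65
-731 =-731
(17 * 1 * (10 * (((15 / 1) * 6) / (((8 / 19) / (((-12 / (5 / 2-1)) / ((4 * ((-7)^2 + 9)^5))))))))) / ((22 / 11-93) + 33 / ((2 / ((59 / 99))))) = 218025 / 159822873008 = 0.00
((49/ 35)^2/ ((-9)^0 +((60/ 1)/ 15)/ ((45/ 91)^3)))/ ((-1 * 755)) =-35721/ 468916759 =-0.00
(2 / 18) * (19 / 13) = 19 / 117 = 0.16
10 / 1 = 10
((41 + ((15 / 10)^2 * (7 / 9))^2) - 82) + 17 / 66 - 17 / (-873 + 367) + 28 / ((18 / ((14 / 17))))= -22522619 / 619344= -36.37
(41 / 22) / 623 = 41 / 13706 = 0.00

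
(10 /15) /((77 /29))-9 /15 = -403 /1155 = -0.35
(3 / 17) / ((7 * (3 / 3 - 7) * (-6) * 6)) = 1 / 8568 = 0.00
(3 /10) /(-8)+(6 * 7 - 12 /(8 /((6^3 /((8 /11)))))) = -32283 /80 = -403.54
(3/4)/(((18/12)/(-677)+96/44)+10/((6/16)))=67023/2577818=0.03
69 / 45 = 23 / 15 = 1.53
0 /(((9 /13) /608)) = 0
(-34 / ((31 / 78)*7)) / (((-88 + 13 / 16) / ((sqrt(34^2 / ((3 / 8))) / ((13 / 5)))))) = 2.99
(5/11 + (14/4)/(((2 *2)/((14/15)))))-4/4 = 179/660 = 0.27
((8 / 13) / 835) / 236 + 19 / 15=2433697 / 1921335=1.27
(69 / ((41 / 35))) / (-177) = -805 / 2419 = -0.33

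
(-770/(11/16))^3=-1404928000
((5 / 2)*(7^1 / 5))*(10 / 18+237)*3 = 7483 / 3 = 2494.33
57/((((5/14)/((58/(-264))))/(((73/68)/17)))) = -281561/127160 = -2.21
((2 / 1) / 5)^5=32 / 3125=0.01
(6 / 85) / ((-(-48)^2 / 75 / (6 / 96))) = -5 / 34816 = -0.00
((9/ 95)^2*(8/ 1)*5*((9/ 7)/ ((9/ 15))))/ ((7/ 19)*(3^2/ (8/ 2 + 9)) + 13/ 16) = 404352/ 561127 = 0.72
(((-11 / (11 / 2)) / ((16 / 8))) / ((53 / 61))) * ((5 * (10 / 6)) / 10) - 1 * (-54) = 16867 / 318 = 53.04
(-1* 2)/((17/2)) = -4/17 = -0.24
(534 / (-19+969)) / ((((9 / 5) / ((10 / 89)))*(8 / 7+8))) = 7 / 1824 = 0.00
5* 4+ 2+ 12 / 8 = 47 / 2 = 23.50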